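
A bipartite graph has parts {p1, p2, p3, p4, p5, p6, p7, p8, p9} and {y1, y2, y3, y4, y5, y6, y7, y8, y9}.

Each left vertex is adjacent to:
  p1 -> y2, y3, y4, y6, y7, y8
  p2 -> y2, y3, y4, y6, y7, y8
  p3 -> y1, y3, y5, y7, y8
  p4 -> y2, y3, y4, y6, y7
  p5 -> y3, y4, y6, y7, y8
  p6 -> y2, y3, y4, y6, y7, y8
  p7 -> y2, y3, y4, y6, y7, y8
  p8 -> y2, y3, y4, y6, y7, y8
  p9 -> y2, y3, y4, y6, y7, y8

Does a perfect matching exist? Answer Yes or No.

The set {p1, p2, p4, p5, p6, p7, p8, p9} has only 6 neighbours ({y2, y3, y4, y6, y7, y8}), so by Hall's theorem at most 7 of the 9 left vertices can be matched.
Hence no matching covers every left vertex.

No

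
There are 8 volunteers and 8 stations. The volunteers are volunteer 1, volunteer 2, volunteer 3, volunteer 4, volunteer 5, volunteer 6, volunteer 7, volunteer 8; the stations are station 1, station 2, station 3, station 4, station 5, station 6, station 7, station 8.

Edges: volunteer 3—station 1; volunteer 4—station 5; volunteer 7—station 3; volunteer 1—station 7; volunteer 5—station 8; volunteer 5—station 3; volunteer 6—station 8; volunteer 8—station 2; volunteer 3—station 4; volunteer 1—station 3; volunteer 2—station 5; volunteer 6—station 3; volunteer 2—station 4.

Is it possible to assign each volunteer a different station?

The set {volunteer 5, volunteer 6, volunteer 7} has only 2 neighbours ({station 3, station 8}), so by Hall's theorem at most 7 of the 8 volunteers can be matched.
Hence no matching covers every volunteer.

No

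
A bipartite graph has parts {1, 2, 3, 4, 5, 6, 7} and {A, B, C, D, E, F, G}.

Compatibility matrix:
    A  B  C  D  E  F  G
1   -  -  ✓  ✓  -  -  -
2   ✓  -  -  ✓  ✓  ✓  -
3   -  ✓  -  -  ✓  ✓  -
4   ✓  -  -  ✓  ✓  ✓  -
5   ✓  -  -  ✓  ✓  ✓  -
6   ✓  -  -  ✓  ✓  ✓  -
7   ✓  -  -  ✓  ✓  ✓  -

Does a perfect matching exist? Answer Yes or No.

The set {2, 4, 5, 6, 7} has only 4 neighbours ({A, D, E, F}), so by Hall's theorem at most 6 of the 7 left vertices can be matched.
Hence no matching covers every left vertex.

No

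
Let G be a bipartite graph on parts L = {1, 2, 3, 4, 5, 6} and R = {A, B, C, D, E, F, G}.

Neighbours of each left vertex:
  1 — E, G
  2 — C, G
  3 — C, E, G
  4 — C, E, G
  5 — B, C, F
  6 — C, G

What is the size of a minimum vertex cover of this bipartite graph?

A maximum matching has 4 edges (e.g. 1–G, 2–C, 3–E, 5–B).
By König's theorem the minimum vertex cover has the same size. One such cover is {5, C, E, G}.

4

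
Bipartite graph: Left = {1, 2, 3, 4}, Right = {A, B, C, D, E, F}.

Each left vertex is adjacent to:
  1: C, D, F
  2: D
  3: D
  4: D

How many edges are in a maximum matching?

2

For example, pair 1-F, 2-D.
The set {2, 3, 4} has only 1 neighbour ({D}), so by Hall's theorem at most 2 of the 4 left vertices can be matched.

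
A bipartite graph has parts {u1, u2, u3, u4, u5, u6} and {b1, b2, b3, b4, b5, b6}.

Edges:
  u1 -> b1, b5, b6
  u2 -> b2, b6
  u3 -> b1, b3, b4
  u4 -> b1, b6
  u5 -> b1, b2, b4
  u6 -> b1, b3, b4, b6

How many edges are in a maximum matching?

A valid assignment of size 6: u1–b5, u2–b6, u3–b4, u4–b1, u5–b2, u6–b3.
All 6 left vertices are matched, so no larger matching exists.

6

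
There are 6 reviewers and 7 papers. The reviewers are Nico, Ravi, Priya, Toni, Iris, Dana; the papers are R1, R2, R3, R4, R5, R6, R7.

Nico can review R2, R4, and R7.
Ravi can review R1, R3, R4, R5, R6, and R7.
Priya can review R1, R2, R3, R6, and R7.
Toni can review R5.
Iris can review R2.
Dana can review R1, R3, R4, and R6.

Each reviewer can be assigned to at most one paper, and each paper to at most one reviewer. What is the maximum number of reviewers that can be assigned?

6

A valid assignment of size 6: Nico→R7, Ravi→R3, Priya→R6, Toni→R5, Iris→R2, Dana→R4.
All 6 reviewers are matched, so no larger matching exists.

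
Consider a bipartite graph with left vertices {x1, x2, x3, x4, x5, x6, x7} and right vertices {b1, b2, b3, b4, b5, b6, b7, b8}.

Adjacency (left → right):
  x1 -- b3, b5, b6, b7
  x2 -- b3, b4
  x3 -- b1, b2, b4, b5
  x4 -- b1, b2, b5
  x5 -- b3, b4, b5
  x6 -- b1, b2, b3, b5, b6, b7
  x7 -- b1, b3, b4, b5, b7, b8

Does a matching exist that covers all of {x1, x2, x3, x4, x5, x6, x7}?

One maximum matching: x1–b6, x2–b4, x3–b5, x4–b2, x5–b3, x6–b1, x7–b7.
Every left vertex is matched, so this matching saturates all of them.

Yes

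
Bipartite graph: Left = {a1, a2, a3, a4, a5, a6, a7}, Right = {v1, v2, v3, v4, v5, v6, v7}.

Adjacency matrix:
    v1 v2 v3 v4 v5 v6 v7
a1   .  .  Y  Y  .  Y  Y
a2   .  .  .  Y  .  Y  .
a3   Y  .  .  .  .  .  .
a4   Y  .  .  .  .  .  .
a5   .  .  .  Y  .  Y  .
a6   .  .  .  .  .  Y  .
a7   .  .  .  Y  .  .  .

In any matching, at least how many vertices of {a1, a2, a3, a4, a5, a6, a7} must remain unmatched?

A valid assignment of size 4: a1-v7, a2-v4, a3-v1, a5-v6.
The set {a2, a3, a4, a5, a6, a7} has only 3 neighbours ({v1, v4, v6}), so by Hall's theorem at most 4 of the 7 left vertices can be matched.
That matches 4 of the 7, leaving 3 unmatched; no matching can do better.

3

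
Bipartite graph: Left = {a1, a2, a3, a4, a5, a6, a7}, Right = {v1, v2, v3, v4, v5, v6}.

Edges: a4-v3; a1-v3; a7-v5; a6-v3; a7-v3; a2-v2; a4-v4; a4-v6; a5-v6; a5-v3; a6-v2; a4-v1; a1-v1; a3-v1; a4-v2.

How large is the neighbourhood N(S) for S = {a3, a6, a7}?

The union of neighbours of {a3, a6, a7} is {v1, v2, v3, v5}, which has 4 elements.
Since |N(S)| = 4 ≥ |S| = 3, Hall's condition holds for this subset.

4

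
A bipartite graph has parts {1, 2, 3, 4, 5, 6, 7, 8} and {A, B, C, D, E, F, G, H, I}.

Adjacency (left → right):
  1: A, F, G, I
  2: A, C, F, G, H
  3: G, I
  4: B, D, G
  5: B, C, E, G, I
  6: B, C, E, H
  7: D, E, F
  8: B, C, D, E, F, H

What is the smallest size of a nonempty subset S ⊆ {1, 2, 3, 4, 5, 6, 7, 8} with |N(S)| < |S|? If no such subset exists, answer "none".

A matching saturating every left vertex exists, for instance 1→F, 2→A, 3→I, 4→B, 5→G, 6→C, 7→D, 8→E.
By Hall's marriage theorem, this means |N(S)| ≥ |S| for every subset S, so no violating subset exists.

none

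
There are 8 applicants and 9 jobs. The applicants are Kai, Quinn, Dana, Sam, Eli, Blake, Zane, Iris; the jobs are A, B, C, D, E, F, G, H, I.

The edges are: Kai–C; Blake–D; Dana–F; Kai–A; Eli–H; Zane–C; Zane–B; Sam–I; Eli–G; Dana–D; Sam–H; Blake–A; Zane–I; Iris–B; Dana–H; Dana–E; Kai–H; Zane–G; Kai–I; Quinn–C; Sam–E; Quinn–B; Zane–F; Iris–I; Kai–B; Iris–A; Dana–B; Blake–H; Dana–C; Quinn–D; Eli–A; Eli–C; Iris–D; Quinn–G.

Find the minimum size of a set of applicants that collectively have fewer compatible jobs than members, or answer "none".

none

A matching saturating every applicant exists, for instance Kai→A, Quinn→B, Dana→H, Sam→E, Eli→C, Blake→D, Zane→G, Iris→I.
By Hall's marriage theorem, this means |N(S)| ≥ |S| for every subset S, so no violating subset exists.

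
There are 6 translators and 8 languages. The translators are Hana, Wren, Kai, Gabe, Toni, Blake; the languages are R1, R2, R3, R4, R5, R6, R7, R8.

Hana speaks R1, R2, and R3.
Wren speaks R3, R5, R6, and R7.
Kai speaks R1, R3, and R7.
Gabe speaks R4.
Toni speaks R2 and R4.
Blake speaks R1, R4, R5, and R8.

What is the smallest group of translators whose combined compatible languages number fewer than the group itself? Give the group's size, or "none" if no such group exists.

none

A matching saturating every translator exists, for instance Hana→R3, Wren→R5, Kai→R7, Gabe→R4, Toni→R2, Blake→R8.
By Hall's marriage theorem, this means |N(S)| ≥ |S| for every subset S, so no violating subset exists.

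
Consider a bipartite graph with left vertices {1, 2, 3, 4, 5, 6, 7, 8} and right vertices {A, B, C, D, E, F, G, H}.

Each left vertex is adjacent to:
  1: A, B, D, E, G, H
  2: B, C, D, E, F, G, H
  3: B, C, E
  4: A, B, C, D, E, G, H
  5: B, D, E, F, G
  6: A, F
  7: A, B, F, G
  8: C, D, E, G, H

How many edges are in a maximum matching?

8

A valid assignment of size 8: 1→A, 2→D, 3→C, 4→H, 5→E, 6→F, 7→B, 8→G.
All 8 left vertices are matched, so no larger matching exists.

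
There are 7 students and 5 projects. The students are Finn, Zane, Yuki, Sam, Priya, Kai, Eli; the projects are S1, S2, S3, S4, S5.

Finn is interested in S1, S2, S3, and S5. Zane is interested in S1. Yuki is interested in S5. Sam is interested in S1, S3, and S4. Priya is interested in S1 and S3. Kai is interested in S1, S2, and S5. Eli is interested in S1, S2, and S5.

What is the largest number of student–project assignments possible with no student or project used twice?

5

One maximum matching: Finn→S2, Zane→S1, Yuki→S5, Sam→S4, Priya→S3.
The set {Finn, Zane, Yuki, Priya, Kai, Eli} has only 4 neighbours ({S1, S2, S3, S5}), so by Hall's theorem at most 5 of the 7 students can be matched.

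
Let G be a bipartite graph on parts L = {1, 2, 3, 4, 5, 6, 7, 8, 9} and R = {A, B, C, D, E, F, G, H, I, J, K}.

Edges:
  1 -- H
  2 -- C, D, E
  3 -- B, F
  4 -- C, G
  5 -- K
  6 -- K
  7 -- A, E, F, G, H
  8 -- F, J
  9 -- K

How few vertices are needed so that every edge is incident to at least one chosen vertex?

The 7 edges 1–H, 2–E, 3–B, 4–C, 5–K, 7–G, 8–J form a matching, so any vertex cover needs at least 7 vertices (one per matched edge).
Conversely {1, 2, 3, 4, 7, 8, K} meets every edge and has exactly 7 vertices, so 7 is optimal.

7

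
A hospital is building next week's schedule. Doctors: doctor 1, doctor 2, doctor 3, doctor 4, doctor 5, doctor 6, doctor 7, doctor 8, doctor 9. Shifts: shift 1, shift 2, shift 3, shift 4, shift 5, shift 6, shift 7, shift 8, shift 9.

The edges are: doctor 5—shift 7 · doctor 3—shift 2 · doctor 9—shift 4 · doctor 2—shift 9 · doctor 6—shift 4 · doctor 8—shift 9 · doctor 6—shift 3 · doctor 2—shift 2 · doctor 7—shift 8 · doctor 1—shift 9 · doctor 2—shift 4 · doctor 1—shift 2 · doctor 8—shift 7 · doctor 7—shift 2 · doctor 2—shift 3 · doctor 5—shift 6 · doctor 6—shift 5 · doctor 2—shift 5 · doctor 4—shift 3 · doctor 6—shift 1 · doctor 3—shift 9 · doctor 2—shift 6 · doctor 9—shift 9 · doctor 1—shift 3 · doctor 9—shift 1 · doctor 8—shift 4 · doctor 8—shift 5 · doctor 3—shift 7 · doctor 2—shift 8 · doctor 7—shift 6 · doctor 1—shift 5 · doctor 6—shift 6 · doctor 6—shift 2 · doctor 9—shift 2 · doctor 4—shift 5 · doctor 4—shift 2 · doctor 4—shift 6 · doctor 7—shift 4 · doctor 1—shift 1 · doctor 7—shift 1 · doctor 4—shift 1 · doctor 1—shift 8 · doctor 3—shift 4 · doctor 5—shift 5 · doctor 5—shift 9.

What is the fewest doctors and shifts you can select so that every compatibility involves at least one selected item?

9

The 9 edges doctor 1–shift 5, doctor 2–shift 8, doctor 3–shift 4, doctor 4–shift 3, doctor 5–shift 9, doctor 6–shift 6, doctor 7–shift 1, doctor 8–shift 7, doctor 9–shift 2 form a matching, so any vertex cover needs at least 9 vertices (one per matched edge).
Conversely {doctor 1, doctor 2, doctor 3, doctor 4, doctor 5, doctor 6, doctor 7, doctor 8, doctor 9} meets every edge and has exactly 9 vertices, so 9 is optimal.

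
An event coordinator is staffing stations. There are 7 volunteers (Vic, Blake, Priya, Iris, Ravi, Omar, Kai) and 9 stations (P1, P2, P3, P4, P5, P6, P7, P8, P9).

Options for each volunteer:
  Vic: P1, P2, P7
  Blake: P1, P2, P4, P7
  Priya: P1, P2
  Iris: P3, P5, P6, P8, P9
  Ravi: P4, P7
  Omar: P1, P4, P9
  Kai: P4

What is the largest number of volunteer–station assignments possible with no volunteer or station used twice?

A valid assignment of size 6: Vic–P2, Blake–P4, Priya–P1, Iris–P3, Ravi–P7, Omar–P9.
The set {Vic, Blake, Priya, Ravi, Kai} has only 4 neighbours ({P1, P2, P4, P7}), so by Hall's theorem at most 6 of the 7 volunteers can be matched.

6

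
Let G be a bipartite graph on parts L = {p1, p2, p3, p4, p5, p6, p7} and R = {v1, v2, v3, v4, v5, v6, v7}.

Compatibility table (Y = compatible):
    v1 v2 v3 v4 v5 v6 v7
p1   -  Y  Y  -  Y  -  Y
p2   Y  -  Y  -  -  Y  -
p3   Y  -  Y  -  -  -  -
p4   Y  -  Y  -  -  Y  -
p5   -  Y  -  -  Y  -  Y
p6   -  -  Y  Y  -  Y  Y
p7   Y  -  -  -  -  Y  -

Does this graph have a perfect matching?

No

The set {p2, p3, p4, p7} has only 3 neighbours ({v1, v3, v6}), so by Hall's theorem at most 6 of the 7 left vertices can be matched.
Hence no matching covers every left vertex.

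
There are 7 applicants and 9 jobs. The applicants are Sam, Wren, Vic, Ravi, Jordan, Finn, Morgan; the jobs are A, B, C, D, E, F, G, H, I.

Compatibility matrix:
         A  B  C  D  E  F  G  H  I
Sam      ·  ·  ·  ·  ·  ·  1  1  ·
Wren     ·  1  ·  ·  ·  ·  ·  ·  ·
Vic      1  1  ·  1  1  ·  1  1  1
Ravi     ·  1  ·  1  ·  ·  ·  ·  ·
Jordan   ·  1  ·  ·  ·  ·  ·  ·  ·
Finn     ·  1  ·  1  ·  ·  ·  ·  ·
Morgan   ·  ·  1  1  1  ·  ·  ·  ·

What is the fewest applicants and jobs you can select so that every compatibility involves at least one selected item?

The 5 edges Sam–H, Wren–B, Vic–G, Ravi–D, Morgan–E form a matching, so any vertex cover needs at least 5 vertices (one per matched edge).
Conversely {Sam, Vic, Morgan, B, D} meets every edge and has exactly 5 vertices, so 5 is optimal.

5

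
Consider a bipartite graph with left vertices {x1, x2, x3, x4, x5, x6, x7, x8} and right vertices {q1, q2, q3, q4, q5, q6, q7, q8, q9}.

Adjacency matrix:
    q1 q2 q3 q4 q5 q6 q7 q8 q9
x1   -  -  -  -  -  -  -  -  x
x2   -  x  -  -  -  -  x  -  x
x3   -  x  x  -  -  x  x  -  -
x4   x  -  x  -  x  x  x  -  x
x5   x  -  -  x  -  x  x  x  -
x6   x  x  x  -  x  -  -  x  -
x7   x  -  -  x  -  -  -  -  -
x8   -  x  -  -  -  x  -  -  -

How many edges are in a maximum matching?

A valid assignment of size 8: x1–q9, x2–q7, x3–q3, x4–q6, x5–q4, x6–q8, x7–q1, x8–q2.
All 8 left vertices are matched, so no larger matching exists.

8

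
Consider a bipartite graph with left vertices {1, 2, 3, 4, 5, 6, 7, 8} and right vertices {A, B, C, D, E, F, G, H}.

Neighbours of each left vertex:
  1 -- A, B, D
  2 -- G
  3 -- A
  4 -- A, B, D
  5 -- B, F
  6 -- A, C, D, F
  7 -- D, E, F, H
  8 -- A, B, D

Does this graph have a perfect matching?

The set {1, 3, 4, 8} has only 3 neighbours ({A, B, D}), so by Hall's theorem at most 7 of the 8 left vertices can be matched.
Hence no matching covers every left vertex.

No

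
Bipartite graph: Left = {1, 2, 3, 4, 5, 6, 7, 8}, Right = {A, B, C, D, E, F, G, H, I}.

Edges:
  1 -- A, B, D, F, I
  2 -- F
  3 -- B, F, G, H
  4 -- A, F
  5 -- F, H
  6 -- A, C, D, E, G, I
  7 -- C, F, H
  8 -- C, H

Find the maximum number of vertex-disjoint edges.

A valid assignment of size 7: 1→D, 2→F, 3→B, 4→A, 5→H, 6→G, 7→C.
The set {2, 5, 7, 8} has only 3 neighbours ({C, F, H}), so by Hall's theorem at most 7 of the 8 left vertices can be matched.

7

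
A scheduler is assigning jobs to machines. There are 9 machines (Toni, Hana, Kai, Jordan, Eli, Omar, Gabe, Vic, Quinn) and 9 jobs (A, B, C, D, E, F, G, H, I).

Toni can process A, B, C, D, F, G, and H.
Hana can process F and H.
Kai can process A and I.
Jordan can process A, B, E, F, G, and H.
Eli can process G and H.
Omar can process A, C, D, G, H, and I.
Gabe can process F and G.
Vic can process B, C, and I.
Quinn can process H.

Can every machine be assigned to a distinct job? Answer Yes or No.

The set {Hana, Eli, Gabe, Quinn} has only 3 neighbours ({F, G, H}), so by Hall's theorem at most 8 of the 9 machines can be matched.
Hence no matching covers every machine.

No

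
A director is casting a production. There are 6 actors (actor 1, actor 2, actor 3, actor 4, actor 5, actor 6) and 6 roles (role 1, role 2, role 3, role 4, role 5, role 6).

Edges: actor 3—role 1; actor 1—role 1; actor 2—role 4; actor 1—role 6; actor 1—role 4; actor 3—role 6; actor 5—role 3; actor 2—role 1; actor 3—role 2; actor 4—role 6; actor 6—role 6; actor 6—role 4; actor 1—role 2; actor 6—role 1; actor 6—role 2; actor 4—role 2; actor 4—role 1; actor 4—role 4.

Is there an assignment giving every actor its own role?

No

The set {actor 1, actor 2, actor 3, actor 4, actor 6} has only 4 neighbours ({role 1, role 2, role 4, role 6}), so by Hall's theorem at most 5 of the 6 actors can be matched.
Hence no matching covers every actor.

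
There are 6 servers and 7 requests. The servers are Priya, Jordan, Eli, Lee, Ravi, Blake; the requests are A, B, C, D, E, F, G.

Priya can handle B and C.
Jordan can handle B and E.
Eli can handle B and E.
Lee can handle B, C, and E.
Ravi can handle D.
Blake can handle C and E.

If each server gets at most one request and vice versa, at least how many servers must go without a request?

For example, pair Priya–C, Jordan–E, Eli–B, Ravi–D.
The set {Priya, Jordan, Eli, Lee, Blake} has only 3 neighbours ({B, C, E}), so by Hall's theorem at most 4 of the 6 servers can be matched.
That matches 4 of the 6, leaving 2 unmatched; no matching can do better.

2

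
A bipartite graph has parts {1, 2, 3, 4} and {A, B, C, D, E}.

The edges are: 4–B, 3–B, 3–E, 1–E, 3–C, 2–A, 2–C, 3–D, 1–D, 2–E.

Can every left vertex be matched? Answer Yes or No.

Yes

A valid assignment of size 4: 1-D, 2-C, 3-E, 4-B.
All 4 left vertices are covered.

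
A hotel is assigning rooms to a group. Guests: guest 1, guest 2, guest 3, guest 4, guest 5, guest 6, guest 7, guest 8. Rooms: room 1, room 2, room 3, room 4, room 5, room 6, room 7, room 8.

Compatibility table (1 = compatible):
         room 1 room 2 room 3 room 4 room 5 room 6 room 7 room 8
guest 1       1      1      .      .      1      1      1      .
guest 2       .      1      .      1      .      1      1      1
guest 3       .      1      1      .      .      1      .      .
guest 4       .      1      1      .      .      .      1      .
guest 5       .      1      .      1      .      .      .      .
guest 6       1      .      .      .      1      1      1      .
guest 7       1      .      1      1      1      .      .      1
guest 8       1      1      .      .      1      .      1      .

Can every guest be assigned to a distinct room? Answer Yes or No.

For example, pair guest 1–room 1, guest 2–room 8, guest 3–room 3, guest 4–room 2, guest 5–room 4, guest 6–room 6, guest 7–room 5, guest 8–room 7.
Every guest is matched, so this is a perfect matching.

Yes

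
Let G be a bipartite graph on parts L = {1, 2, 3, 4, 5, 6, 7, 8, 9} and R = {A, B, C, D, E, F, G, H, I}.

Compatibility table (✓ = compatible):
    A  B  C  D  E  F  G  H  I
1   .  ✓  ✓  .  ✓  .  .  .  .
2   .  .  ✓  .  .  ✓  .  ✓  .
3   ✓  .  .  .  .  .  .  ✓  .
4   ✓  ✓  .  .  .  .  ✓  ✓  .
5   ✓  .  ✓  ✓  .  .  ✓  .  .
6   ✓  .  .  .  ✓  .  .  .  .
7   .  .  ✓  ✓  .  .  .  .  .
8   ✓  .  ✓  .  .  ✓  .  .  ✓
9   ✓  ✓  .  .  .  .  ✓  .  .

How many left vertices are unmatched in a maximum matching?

0

One maximum matching: 1–E, 2–F, 3–H, 4–G, 5–C, 6–A, 7–D, 8–I, 9–B.
All 9 left vertices are matched, so no larger matching exists.
That matches 9 of the 9, leaving 0 unmatched; no matching can do better.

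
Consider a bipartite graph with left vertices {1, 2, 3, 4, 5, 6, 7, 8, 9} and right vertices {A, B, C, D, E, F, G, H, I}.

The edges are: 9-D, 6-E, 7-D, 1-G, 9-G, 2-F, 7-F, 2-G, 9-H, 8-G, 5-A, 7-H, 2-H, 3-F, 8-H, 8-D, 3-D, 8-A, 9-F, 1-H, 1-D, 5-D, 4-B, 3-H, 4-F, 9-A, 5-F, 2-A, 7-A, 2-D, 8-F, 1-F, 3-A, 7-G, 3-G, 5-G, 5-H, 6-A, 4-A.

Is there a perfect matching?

No

The set {1, 2, 3, 5, 7, 8, 9} has only 5 neighbours ({A, D, F, G, H}), so by Hall's theorem at most 7 of the 9 left vertices can be matched.
Hence no matching covers every left vertex.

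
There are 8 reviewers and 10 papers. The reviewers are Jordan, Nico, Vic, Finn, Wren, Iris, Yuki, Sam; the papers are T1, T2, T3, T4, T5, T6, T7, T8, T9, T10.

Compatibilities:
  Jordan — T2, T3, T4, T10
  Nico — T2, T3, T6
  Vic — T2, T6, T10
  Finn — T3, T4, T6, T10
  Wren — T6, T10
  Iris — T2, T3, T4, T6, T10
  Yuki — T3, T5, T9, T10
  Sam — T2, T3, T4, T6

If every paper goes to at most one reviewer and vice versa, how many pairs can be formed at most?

6

A valid assignment of size 6: Jordan→T4, Nico→T3, Vic→T2, Finn→T6, Wren→T10, Yuki→T9.
The set {Jordan, Nico, Vic, Finn, Wren, Iris, Sam} has only 5 neighbours ({T10, T2, T3, T4, T6}), so by Hall's theorem at most 6 of the 8 reviewers can be matched.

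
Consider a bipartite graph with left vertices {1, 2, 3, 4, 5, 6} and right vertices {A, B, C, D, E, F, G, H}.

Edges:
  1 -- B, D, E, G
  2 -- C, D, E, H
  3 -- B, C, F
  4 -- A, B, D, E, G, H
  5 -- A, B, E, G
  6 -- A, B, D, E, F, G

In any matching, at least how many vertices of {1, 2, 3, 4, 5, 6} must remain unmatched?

0

For example, pair 1→E, 2→C, 3→F, 4→A, 5→B, 6→G.
This saturates every left vertex, so 6 is the maximum.
That matches 6 of the 6, leaving 0 unmatched; no matching can do better.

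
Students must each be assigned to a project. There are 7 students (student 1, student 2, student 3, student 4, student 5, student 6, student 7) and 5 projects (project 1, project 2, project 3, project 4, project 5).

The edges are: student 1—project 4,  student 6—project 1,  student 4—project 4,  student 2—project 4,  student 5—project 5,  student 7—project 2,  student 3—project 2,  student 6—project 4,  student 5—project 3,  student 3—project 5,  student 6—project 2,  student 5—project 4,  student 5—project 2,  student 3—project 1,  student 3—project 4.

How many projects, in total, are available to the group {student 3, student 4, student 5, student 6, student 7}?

The union of neighbours of {student 3, student 4, student 5, student 6, student 7} is {project 1, project 2, project 3, project 4, project 5}, which has 5 elements.
Since |N(S)| = 5 ≥ |S| = 5, Hall's condition holds for this subset.

5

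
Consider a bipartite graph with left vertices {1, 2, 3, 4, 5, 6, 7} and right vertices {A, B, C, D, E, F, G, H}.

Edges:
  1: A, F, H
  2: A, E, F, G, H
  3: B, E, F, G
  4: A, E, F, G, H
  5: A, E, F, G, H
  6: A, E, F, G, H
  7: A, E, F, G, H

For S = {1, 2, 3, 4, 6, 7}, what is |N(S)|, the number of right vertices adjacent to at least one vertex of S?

The union of neighbours of {1, 2, 3, 4, 6, 7} is {A, B, E, F, G, H}, which has 6 elements.
Since |N(S)| = 6 ≥ |S| = 6, Hall's condition holds for this subset.

6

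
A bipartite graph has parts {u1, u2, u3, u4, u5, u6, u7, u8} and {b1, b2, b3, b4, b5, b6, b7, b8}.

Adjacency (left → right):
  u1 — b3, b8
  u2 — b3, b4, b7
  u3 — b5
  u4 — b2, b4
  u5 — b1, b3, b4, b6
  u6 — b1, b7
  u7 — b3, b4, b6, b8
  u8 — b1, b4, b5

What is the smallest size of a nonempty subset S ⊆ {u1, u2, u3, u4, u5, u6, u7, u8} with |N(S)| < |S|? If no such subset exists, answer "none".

A matching saturating every left vertex exists, for instance u1→b8, u2→b7, u3→b5, u4→b2, u5→b6, u6→b1, u7→b3, u8→b4.
By Hall's marriage theorem, this means |N(S)| ≥ |S| for every subset S, so no violating subset exists.

none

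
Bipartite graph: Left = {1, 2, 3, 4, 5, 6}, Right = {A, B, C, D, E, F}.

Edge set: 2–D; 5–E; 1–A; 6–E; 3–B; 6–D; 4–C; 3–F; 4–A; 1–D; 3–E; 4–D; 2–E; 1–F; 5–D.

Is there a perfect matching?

No

The set {2, 5, 6} has only 2 neighbours ({D, E}), so by Hall's theorem at most 5 of the 6 left vertices can be matched.
Hence no matching covers every left vertex.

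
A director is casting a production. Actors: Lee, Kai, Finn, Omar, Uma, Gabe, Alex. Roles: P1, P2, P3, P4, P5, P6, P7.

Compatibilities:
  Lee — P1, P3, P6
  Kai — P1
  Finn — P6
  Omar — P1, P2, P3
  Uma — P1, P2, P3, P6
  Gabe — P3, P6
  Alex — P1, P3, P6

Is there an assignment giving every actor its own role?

The set {Lee, Kai, Finn, Omar, Uma, Gabe, Alex} has only 4 neighbours ({P1, P2, P3, P6}), so by Hall's theorem at most 4 of the 7 actors can be matched.
Hence no matching covers every actor.

No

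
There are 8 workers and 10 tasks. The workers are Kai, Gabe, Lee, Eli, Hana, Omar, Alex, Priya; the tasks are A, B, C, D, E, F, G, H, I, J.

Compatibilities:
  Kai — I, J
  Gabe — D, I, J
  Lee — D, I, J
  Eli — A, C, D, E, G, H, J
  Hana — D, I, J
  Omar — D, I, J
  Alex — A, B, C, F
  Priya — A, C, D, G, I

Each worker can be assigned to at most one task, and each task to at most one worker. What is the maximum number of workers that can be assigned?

6

For example, pair Kai–I, Gabe–D, Lee–J, Eli–A, Alex–B, Priya–G.
The set {Kai, Gabe, Lee, Hana, Omar} has only 3 neighbours ({D, I, J}), so by Hall's theorem at most 6 of the 8 workers can be matched.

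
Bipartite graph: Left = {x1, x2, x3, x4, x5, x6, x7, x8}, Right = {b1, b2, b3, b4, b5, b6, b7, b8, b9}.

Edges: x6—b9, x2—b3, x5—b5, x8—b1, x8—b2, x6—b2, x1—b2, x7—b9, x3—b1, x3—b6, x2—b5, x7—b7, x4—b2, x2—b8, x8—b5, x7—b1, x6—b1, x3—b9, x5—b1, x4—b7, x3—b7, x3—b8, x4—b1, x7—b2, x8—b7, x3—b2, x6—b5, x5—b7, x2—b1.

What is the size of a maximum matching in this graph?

A valid assignment of size 7: x1-b2, x2-b3, x3-b6, x4-b1, x5-b5, x6-b9, x7-b7.
The set {x1, x4, x5, x6, x7, x8} has only 5 neighbours ({b1, b2, b5, b7, b9}), so by Hall's theorem at most 7 of the 8 left vertices can be matched.

7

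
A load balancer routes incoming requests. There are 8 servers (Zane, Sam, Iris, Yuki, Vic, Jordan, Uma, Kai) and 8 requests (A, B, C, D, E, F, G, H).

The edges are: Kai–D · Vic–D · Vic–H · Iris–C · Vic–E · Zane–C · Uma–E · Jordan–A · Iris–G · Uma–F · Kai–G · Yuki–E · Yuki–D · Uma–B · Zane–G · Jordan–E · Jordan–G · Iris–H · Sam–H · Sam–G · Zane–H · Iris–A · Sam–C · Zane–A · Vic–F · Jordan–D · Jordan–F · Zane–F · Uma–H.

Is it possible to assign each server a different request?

Yes

One maximum matching: Zane→F, Sam→C, Iris→H, Yuki→D, Vic→E, Jordan→A, Uma→B, Kai→G.
Every server is matched, so this is a perfect matching.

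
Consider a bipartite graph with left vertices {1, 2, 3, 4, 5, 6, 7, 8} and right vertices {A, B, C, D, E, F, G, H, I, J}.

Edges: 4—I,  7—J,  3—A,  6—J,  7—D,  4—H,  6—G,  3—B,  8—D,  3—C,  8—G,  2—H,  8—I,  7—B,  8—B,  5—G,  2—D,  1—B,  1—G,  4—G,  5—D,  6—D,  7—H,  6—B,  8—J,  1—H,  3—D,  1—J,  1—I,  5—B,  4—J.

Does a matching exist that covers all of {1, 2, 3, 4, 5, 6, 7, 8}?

No

The set {1, 2, 4, 5, 6, 7, 8} has only 6 neighbours ({B, D, G, H, I, J}), so by Hall's theorem at most 7 of the 8 left vertices can be matched.
Hence no matching covers every left vertex.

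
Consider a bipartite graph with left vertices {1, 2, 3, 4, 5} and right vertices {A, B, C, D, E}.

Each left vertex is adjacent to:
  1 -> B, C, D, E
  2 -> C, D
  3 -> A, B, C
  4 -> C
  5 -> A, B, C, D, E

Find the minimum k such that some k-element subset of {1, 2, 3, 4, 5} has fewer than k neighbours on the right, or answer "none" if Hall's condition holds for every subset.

A matching saturating every left vertex exists, for instance 1→E, 2→D, 3→B, 4→C, 5→A.
By Hall's marriage theorem, this means |N(S)| ≥ |S| for every subset S, so no violating subset exists.

none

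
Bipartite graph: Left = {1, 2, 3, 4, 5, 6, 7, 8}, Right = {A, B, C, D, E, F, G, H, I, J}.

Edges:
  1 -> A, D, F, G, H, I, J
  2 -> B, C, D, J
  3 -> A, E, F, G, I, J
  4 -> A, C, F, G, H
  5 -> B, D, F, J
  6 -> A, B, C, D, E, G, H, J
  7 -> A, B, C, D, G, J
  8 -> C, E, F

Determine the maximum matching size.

For example, pair 1–H, 2–C, 3–J, 4–F, 5–B, 6–A, 7–G, 8–E.
This saturates every left vertex, so 8 is the maximum.

8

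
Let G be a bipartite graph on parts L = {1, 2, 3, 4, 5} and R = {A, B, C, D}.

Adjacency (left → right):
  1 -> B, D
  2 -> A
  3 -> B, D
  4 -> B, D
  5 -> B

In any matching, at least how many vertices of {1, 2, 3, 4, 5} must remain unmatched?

A valid assignment of size 3: 1→D, 2→A, 3→B.
The set {1, 3, 4, 5} has only 2 neighbours ({B, D}), so by Hall's theorem at most 3 of the 5 left vertices can be matched.
That matches 3 of the 5, leaving 2 unmatched; no matching can do better.

2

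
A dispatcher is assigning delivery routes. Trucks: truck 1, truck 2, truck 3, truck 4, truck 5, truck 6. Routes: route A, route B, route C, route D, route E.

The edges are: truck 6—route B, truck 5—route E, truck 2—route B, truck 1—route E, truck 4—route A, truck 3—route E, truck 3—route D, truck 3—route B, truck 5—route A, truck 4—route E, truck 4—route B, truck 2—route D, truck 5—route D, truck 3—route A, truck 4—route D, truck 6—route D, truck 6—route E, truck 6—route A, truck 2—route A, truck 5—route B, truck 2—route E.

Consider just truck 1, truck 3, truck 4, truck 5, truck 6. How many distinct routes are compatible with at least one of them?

The union of neighbours of {truck 1, truck 3, truck 4, truck 5, truck 6} is {route A, route B, route D, route E}, which has 4 elements.
Since |N(S)| = 4 < |S| = 5, Hall's condition fails for this subset.

4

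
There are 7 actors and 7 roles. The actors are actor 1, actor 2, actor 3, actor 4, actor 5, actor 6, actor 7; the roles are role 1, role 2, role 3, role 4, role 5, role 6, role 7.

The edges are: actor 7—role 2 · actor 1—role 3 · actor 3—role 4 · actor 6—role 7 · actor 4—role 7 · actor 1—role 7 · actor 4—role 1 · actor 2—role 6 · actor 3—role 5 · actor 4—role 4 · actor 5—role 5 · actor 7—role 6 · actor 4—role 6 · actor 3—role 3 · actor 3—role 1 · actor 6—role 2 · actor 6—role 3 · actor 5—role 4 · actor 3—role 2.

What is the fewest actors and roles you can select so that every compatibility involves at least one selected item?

7

{actor 1, actor 2, actor 3, actor 4, actor 5, actor 6, actor 7} is a vertex cover of size 7: every edge has an endpoint in this set.
No smaller cover exists because actor 1–role 7, actor 2–role 6, actor 3–role 5, actor 4–role 1, actor 5–role 4, actor 6–role 3, actor 7–role 2 is a matching of size 7, and a cover must include an endpoint of each of these disjoint edges (König's theorem).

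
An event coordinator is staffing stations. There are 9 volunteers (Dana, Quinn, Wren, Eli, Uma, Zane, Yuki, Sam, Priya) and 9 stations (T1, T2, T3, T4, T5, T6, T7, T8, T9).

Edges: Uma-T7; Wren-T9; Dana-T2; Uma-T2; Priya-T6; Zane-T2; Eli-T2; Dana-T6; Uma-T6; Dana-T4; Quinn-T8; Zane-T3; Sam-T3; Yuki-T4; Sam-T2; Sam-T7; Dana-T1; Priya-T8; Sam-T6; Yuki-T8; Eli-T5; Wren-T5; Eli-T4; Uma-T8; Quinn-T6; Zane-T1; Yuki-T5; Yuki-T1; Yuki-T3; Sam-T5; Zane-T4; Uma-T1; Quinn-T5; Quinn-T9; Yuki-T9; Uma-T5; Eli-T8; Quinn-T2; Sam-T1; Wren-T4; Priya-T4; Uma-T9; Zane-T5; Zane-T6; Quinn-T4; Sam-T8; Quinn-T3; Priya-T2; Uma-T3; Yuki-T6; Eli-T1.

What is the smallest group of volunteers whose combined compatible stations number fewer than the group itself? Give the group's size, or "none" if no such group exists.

none

A matching saturating every volunteer exists, for instance Dana→T1, Quinn→T2, Wren→T9, Eli→T4, Uma→T7, Zane→T5, Yuki→T6, Sam→T3, Priya→T8.
By Hall's marriage theorem, this means |N(S)| ≥ |S| for every subset S, so no violating subset exists.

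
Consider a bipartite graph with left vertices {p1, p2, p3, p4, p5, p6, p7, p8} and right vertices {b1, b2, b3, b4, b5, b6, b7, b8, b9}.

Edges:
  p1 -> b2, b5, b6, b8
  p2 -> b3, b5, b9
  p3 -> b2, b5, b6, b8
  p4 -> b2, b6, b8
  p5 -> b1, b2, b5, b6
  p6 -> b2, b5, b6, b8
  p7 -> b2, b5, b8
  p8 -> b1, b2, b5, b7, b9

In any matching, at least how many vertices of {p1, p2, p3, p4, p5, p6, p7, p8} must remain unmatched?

A valid assignment of size 7: p1–b8, p2–b3, p3–b2, p4–b6, p5–b1, p6–b5, p8–b7.
The set {p1, p3, p4, p6, p7} has only 4 neighbours ({b2, b5, b6, b8}), so by Hall's theorem at most 7 of the 8 left vertices can be matched.
That matches 7 of the 8, leaving 1 unmatched; no matching can do better.

1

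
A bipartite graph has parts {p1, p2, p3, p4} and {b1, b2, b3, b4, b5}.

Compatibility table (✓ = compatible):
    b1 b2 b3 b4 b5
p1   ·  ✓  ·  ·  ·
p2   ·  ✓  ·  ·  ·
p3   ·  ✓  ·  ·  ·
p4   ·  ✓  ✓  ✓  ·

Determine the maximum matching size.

2

One maximum matching: p1-b2, p4-b3.
The set {p1, p2, p3} has only 1 neighbour ({b2}), so by Hall's theorem at most 2 of the 4 left vertices can be matched.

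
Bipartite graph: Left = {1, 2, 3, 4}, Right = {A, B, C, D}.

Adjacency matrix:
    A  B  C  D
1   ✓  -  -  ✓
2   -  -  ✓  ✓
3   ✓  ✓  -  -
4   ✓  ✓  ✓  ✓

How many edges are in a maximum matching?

For example, pair 1→D, 2→C, 3→A, 4→B.
All 4 left vertices are matched, so no larger matching exists.

4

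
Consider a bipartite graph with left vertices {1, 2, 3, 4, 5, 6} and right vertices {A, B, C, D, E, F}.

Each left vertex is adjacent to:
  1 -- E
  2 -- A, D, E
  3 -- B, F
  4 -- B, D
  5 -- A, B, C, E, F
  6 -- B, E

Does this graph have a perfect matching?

A valid assignment of size 6: 1→E, 2→A, 3→F, 4→D, 5→C, 6→B.
All 6 left vertices are covered.

Yes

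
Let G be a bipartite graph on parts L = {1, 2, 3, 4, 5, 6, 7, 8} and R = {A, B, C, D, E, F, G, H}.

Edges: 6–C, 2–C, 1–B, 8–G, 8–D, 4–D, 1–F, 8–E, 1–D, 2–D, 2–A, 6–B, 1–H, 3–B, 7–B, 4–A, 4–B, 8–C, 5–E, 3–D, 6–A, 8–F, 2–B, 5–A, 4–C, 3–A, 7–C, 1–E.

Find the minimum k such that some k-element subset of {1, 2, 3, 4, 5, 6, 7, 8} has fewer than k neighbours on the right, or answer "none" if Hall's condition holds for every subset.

5

Take S = {2, 3, 4, 6, 7}. Its neighbourhood is {A, B, C, D}, so |N(S)| = 4 < |S| = 5.
Every subset of size less than 5 has at least as many neighbours as members, so 5 is the minimum.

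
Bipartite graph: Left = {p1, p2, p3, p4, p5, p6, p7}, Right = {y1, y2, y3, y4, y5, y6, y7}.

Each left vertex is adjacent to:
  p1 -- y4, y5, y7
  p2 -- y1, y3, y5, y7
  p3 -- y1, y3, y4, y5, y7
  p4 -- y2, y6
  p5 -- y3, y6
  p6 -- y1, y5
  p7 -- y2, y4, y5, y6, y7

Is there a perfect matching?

For example, pair p1–y4, p2–y1, p3–y3, p4–y2, p5–y6, p6–y5, p7–y7.
All 7 left vertices are covered.

Yes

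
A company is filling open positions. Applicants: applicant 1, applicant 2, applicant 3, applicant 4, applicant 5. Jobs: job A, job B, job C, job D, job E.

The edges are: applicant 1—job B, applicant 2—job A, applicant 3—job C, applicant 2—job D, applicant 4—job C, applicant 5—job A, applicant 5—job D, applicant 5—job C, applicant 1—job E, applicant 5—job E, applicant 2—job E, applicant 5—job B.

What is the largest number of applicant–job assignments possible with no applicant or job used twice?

One maximum matching: applicant 1→job E, applicant 2→job A, applicant 3→job C, applicant 5→job D.
The set {applicant 3, applicant 4} has only 1 neighbour ({job C}), so by Hall's theorem at most 4 of the 5 applicants can be matched.

4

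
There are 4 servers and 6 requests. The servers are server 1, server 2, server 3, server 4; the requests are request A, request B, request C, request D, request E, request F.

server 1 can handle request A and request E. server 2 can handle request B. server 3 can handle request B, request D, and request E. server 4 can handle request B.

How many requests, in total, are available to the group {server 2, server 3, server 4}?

The union of neighbours of {server 2, server 3, server 4} is {request B, request D, request E}, which has 3 elements.
Since |N(S)| = 3 ≥ |S| = 3, Hall's condition holds for this subset.

3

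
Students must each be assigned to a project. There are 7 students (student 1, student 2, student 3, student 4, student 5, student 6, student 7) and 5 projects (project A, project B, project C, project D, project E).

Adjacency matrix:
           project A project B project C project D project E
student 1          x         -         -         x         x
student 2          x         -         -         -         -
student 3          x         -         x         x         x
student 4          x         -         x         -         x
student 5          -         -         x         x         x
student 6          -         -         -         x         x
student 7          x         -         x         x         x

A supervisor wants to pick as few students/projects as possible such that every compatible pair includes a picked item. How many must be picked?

4

A maximum matching has 4 edges (e.g. student 1–project D, student 2–project A, student 3–project C, student 4–project E).
By König's theorem the minimum vertex cover has the same size. One such cover is {project A, project C, project D, project E}.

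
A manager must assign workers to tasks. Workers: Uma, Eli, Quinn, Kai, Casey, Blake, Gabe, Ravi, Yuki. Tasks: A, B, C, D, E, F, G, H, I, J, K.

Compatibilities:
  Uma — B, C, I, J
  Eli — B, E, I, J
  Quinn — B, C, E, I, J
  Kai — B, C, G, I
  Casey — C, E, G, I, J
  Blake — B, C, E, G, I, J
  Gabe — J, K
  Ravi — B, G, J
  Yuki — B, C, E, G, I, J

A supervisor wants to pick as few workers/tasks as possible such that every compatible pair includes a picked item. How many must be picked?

7

{Gabe, B, C, E, G, I, J} is a vertex cover of size 7: every edge has an endpoint in this set.
No smaller cover exists because Uma–B, Eli–I, Quinn–E, Kai–C, Casey–G, Blake–J, Gabe–K is a matching of size 7, and a cover must include an endpoint of each of these disjoint edges (König's theorem).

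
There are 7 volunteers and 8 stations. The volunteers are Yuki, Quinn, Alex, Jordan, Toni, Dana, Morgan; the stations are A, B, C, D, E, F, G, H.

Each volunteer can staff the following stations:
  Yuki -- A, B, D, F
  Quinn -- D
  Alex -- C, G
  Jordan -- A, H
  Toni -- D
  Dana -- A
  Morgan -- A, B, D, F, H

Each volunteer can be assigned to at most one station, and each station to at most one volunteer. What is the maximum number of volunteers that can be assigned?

One maximum matching: Yuki→F, Quinn→D, Alex→C, Jordan→H, Dana→A, Morgan→B.
The set {Quinn, Toni} has only 1 neighbour ({D}), so by Hall's theorem at most 6 of the 7 volunteers can be matched.

6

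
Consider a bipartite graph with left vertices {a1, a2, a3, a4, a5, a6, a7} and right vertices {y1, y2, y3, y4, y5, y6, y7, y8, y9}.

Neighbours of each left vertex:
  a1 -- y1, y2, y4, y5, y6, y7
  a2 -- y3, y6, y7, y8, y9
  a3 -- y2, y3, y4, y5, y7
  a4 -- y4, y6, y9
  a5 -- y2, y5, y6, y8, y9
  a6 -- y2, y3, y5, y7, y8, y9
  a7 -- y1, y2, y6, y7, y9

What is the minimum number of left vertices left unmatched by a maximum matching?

0

A valid assignment of size 7: a1→y1, a2→y8, a3→y4, a4→y6, a5→y9, a6→y3, a7→y7.
This saturates every left vertex, so 7 is the maximum.
That matches 7 of the 7, leaving 0 unmatched; no matching can do better.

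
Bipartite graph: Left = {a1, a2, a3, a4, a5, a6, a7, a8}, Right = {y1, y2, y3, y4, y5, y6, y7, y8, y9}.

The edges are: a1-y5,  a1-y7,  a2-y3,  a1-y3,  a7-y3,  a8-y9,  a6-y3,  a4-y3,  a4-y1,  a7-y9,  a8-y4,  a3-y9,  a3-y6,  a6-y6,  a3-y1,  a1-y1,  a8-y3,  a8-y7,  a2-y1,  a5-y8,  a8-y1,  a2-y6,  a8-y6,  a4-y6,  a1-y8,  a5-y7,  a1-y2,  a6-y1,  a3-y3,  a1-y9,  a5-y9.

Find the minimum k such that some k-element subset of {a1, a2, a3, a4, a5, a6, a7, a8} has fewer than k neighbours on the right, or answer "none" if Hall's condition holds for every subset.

Take S = {a2, a3, a4, a6, a7}. Its neighbourhood is {y1, y3, y6, y9}, so |N(S)| = 4 < |S| = 5.
Every subset of size less than 5 has at least as many neighbours as members, so 5 is the minimum.

5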